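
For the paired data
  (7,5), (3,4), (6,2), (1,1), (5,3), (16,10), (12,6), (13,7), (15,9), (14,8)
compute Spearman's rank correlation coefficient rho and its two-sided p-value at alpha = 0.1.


Step 1: Rank x and y separately (midranks; no ties here).
rank(x): 7->5, 3->2, 6->4, 1->1, 5->3, 16->10, 12->6, 13->7, 15->9, 14->8
rank(y): 5->5, 4->4, 2->2, 1->1, 3->3, 10->10, 6->6, 7->7, 9->9, 8->8
Step 2: d_i = R_x(i) - R_y(i); compute d_i^2.
  (5-5)^2=0, (2-4)^2=4, (4-2)^2=4, (1-1)^2=0, (3-3)^2=0, (10-10)^2=0, (6-6)^2=0, (7-7)^2=0, (9-9)^2=0, (8-8)^2=0
sum(d^2) = 8.
Step 3: rho = 1 - 6*8 / (10*(10^2 - 1)) = 1 - 48/990 = 0.951515.
Step 4: Under H0, t = rho * sqrt((n-2)/(1-rho^2)) = 8.7493 ~ t(8).
Step 5: Two-sided p-value from the t-distribution with 8 df = 0.000023.
Step 6: alpha = 0.1. reject H0.

rho = 0.9515, p = 0.000023, reject H0 at alpha = 0.1.


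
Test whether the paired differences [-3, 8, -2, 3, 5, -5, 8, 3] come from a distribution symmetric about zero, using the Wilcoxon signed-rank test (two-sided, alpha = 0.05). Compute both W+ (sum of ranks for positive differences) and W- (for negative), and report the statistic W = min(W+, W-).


Step 1: Drop any zero differences (none here) and take |d_i|.
|d| = [3, 8, 2, 3, 5, 5, 8, 3]
Step 2: Midrank |d_i| (ties get averaged ranks).
ranks: |3|->3, |8|->7.5, |2|->1, |3|->3, |5|->5.5, |5|->5.5, |8|->7.5, |3|->3
Step 3: Attach original signs; sum ranks with positive sign and with negative sign.
W+ = 7.5 + 3 + 5.5 + 7.5 + 3 = 26.5
W- = 3 + 1 + 5.5 = 9.5
(Check: W+ + W- = 36 should equal n(n+1)/2 = 36.)
Step 4: Test statistic W = min(W+, W-) = 9.5.
Step 5: Ties in |d|, so use the tie-corrected normal approximation.
        E[W] = n(n+1)/4 = 8*9/4 = 18.
        Tie groups: |d|=3 (t=3), |d|=5 (t=2), |d|=8 (t=2); sum(t^3 - t) = 36.
        Var[W] = n(n+1)(2n+1)/24 - sum(t^3-t)/48 = 1224/24 - 36/48 = 50.25.
        z = (W - E[W]) / sqrt(Var[W]) = (9.5 - 18) / 7.0887 = -1.1991.
        Two-sided p = 2*Phi(z) = 0.230494.
Step 6: alpha = 0.05. fail to reject H0.

W+ = 26.5, W- = 9.5, W = min = 9.5, p = 0.230494, fail to reject H0.


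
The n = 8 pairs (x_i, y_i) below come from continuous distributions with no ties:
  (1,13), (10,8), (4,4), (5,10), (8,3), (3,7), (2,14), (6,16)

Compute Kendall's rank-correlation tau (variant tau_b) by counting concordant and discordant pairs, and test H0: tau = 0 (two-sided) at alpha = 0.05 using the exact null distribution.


Step 1: Enumerate the 28 unordered pairs (i,j) with i<j and classify each by sign(x_j-x_i) * sign(y_j-y_i).
  (1,2):dx=+9,dy=-5->D; (1,3):dx=+3,dy=-9->D; (1,4):dx=+4,dy=-3->D; (1,5):dx=+7,dy=-10->D
  (1,6):dx=+2,dy=-6->D; (1,7):dx=+1,dy=+1->C; (1,8):dx=+5,dy=+3->C; (2,3):dx=-6,dy=-4->C
  (2,4):dx=-5,dy=+2->D; (2,5):dx=-2,dy=-5->C; (2,6):dx=-7,dy=-1->C; (2,7):dx=-8,dy=+6->D
  (2,8):dx=-4,dy=+8->D; (3,4):dx=+1,dy=+6->C; (3,5):dx=+4,dy=-1->D; (3,6):dx=-1,dy=+3->D
  (3,7):dx=-2,dy=+10->D; (3,8):dx=+2,dy=+12->C; (4,5):dx=+3,dy=-7->D; (4,6):dx=-2,dy=-3->C
  (4,7):dx=-3,dy=+4->D; (4,8):dx=+1,dy=+6->C; (5,6):dx=-5,dy=+4->D; (5,7):dx=-6,dy=+11->D
  (5,8):dx=-2,dy=+13->D; (6,7):dx=-1,dy=+7->D; (6,8):dx=+3,dy=+9->C; (7,8):dx=+4,dy=+2->C
Step 2: C = 11, D = 17, total pairs = 28.
Step 3: tau = (C - D)/(n(n-1)/2) = (11 - 17)/28 = -0.214286.
Step 4: Exact two-sided p-value (enumerate n! = 40320 permutations of y under H0): p = 0.548413.
Step 5: alpha = 0.05. fail to reject H0.

tau_b = -0.2143 (C=11, D=17), p = 0.548413, fail to reject H0.


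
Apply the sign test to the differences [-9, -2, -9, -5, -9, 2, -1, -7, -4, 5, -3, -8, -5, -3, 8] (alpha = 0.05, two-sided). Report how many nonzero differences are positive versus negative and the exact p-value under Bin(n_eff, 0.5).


Step 1: Discard zero differences. Original n = 15; n_eff = number of nonzero differences = 15.
Nonzero differences (with sign): -9, -2, -9, -5, -9, +2, -1, -7, -4, +5, -3, -8, -5, -3, +8
Step 2: Count signs: positive = 3, negative = 12.
Step 3: Under H0: P(positive) = 0.5, so the number of positives S ~ Bin(15, 0.5).
Step 4: Two-sided exact p-value = sum of Bin(15,0.5) probabilities at or below the observed probability = 0.035156.
Step 5: alpha = 0.05. reject H0.

n_eff = 15, pos = 3, neg = 12, p = 0.035156, reject H0.


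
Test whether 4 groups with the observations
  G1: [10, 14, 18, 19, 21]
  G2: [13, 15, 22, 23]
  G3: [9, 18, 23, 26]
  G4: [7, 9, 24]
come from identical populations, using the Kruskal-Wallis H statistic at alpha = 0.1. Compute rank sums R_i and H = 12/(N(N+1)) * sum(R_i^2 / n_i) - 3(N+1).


Step 1: Combine all N = 16 observations and assign midranks.
sorted (value, group, rank): (7,G4,1), (9,G3,2.5), (9,G4,2.5), (10,G1,4), (13,G2,5), (14,G1,6), (15,G2,7), (18,G1,8.5), (18,G3,8.5), (19,G1,10), (21,G1,11), (22,G2,12), (23,G2,13.5), (23,G3,13.5), (24,G4,15), (26,G3,16)
Step 2: Sum ranks within each group.
R_1 = 39.5 (n_1 = 5)
R_2 = 37.5 (n_2 = 4)
R_3 = 40.5 (n_3 = 4)
R_4 = 18.5 (n_4 = 3)
Step 3: H = 12/(N(N+1)) * sum(R_i^2/n_i) - 3(N+1)
     = 12/(16*17) * (39.5^2/5 + 37.5^2/4 + 40.5^2/4 + 18.5^2/3) - 3*17
     = 0.044118 * 1187.76 - 51
     = 1.401103.
Step 4: Ties present; correction factor C = 1 - 18/(16^3 - 16) = 0.995588. Corrected H = 1.401103 / 0.995588 = 1.407312.
Step 5: Under H0, H ~ chi^2(3); p-value = 0.703822.
Step 6: alpha = 0.1. fail to reject H0.

H = 1.4073, df = 3, p = 0.703822, fail to reject H0.


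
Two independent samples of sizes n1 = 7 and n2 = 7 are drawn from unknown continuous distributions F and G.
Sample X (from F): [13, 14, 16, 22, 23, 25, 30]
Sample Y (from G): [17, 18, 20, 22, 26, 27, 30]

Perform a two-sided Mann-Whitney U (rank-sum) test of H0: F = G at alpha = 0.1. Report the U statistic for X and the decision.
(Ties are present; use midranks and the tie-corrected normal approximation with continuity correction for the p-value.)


Step 1: Combine and sort all 14 observations; assign midranks.
sorted (value, group): (13,X), (14,X), (16,X), (17,Y), (18,Y), (20,Y), (22,X), (22,Y), (23,X), (25,X), (26,Y), (27,Y), (30,X), (30,Y)
ranks: 13->1, 14->2, 16->3, 17->4, 18->5, 20->6, 22->7.5, 22->7.5, 23->9, 25->10, 26->11, 27->12, 30->13.5, 30->13.5
Step 2: Rank sum for X: R1 = 1 + 2 + 3 + 7.5 + 9 + 10 + 13.5 = 46.
Step 3: U_X = R1 - n1(n1+1)/2 = 46 - 7*8/2 = 46 - 28 = 18.
       U_Y = n1*n2 - U_X = 49 - 18 = 31.
Step 4: Ties are present, so use the tie-corrected normal approximation (with continuity correction) for the p-value.
Step 5: p-value = 0.442284; compare to alpha = 0.1. fail to reject H0.

U_X = 18, p = 0.442284, fail to reject H0 at alpha = 0.1.


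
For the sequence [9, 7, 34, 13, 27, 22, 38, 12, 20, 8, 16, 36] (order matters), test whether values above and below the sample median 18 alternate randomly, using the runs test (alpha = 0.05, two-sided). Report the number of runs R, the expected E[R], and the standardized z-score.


Step 1: Compute median = 18; label A = above, B = below.
Labels in order: BBABAAABABBA  (n_A = 6, n_B = 6)
Step 2: Count runs R = 8.
Step 3: Under H0 (random ordering), E[R] = 2*n_A*n_B/(n_A+n_B) + 1 = 2*6*6/12 + 1 = 7.0000.
        Var[R] = 2*n_A*n_B*(2*n_A*n_B - n_A - n_B) / ((n_A+n_B)^2 * (n_A+n_B-1)) = 4320/1584 = 2.7273.
        SD[R] = 1.6514.
Step 4: Continuity-corrected z = (R - 0.5 - E[R]) / SD[R] = (8 - 0.5 - 7.0000) / 1.6514 = 0.3028.
Step 5: Two-sided p-value via normal approximation = 2*(1 - Phi(|z|)) = 0.762069.
Step 6: alpha = 0.05. fail to reject H0.

R = 8, z = 0.3028, p = 0.762069, fail to reject H0.


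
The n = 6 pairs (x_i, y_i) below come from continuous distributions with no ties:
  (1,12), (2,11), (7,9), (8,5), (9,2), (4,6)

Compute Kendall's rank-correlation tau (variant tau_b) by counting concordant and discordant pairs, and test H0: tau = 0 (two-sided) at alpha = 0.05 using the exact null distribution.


Step 1: Enumerate the 15 unordered pairs (i,j) with i<j and classify each by sign(x_j-x_i) * sign(y_j-y_i).
  (1,2):dx=+1,dy=-1->D; (1,3):dx=+6,dy=-3->D; (1,4):dx=+7,dy=-7->D; (1,5):dx=+8,dy=-10->D
  (1,6):dx=+3,dy=-6->D; (2,3):dx=+5,dy=-2->D; (2,4):dx=+6,dy=-6->D; (2,5):dx=+7,dy=-9->D
  (2,6):dx=+2,dy=-5->D; (3,4):dx=+1,dy=-4->D; (3,5):dx=+2,dy=-7->D; (3,6):dx=-3,dy=-3->C
  (4,5):dx=+1,dy=-3->D; (4,6):dx=-4,dy=+1->D; (5,6):dx=-5,dy=+4->D
Step 2: C = 1, D = 14, total pairs = 15.
Step 3: tau = (C - D)/(n(n-1)/2) = (1 - 14)/15 = -0.866667.
Step 4: Exact two-sided p-value (enumerate n! = 720 permutations of y under H0): p = 0.016667.
Step 5: alpha = 0.05. reject H0.

tau_b = -0.8667 (C=1, D=14), p = 0.016667, reject H0.


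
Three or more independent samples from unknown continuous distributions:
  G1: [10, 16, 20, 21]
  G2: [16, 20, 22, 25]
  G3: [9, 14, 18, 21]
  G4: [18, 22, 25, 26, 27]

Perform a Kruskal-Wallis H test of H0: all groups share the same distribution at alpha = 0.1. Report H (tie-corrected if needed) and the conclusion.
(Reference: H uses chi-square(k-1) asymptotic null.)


Step 1: Combine all N = 17 observations and assign midranks.
sorted (value, group, rank): (9,G3,1), (10,G1,2), (14,G3,3), (16,G1,4.5), (16,G2,4.5), (18,G3,6.5), (18,G4,6.5), (20,G1,8.5), (20,G2,8.5), (21,G1,10.5), (21,G3,10.5), (22,G2,12.5), (22,G4,12.5), (25,G2,14.5), (25,G4,14.5), (26,G4,16), (27,G4,17)
Step 2: Sum ranks within each group.
R_1 = 25.5 (n_1 = 4)
R_2 = 40 (n_2 = 4)
R_3 = 21 (n_3 = 4)
R_4 = 66.5 (n_4 = 5)
Step 3: H = 12/(N(N+1)) * sum(R_i^2/n_i) - 3(N+1)
     = 12/(17*18) * (25.5^2/4 + 40^2/4 + 21^2/4 + 66.5^2/5) - 3*18
     = 0.039216 * 1557.26 - 54
     = 7.069118.
Step 4: Ties present; correction factor C = 1 - 36/(17^3 - 17) = 0.992647. Corrected H = 7.069118 / 0.992647 = 7.121481.
Step 5: Under H0, H ~ chi^2(3); p-value = 0.068125.
Step 6: alpha = 0.1. reject H0.

H = 7.1215, df = 3, p = 0.068125, reject H0.


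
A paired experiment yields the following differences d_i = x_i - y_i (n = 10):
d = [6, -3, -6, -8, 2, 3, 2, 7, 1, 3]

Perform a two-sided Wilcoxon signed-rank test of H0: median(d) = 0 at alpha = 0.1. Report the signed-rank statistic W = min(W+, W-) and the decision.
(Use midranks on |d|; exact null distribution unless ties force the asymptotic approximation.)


Step 1: Drop any zero differences (none here) and take |d_i|.
|d| = [6, 3, 6, 8, 2, 3, 2, 7, 1, 3]
Step 2: Midrank |d_i| (ties get averaged ranks).
ranks: |6|->7.5, |3|->5, |6|->7.5, |8|->10, |2|->2.5, |3|->5, |2|->2.5, |7|->9, |1|->1, |3|->5
Step 3: Attach original signs; sum ranks with positive sign and with negative sign.
W+ = 7.5 + 2.5 + 5 + 2.5 + 9 + 1 + 5 = 32.5
W- = 5 + 7.5 + 10 = 22.5
(Check: W+ + W- = 55 should equal n(n+1)/2 = 55.)
Step 4: Test statistic W = min(W+, W-) = 22.5.
Step 5: Ties in |d|, so use the tie-corrected normal approximation.
        E[W] = n(n+1)/4 = 10*11/4 = 27.5.
        Tie groups: |d|=2 (t=2), |d|=3 (t=3), |d|=6 (t=2); sum(t^3 - t) = 36.
        Var[W] = n(n+1)(2n+1)/24 - sum(t^3-t)/48 = 2310/24 - 36/48 = 95.5.
        z = (W - E[W]) / sqrt(Var[W]) = (22.5 - 27.5) / 9.7724 = -0.5116.
        Two-sided p = 2*Phi(z) = 0.608900.
Step 6: alpha = 0.1. fail to reject H0.

W+ = 32.5, W- = 22.5, W = min = 22.5, p = 0.608900, fail to reject H0.


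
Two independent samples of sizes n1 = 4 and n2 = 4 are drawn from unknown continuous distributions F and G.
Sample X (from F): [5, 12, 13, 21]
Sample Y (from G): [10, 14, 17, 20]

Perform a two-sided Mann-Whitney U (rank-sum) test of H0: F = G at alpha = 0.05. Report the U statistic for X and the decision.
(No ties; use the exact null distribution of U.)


Step 1: Combine and sort all 8 observations; assign midranks.
sorted (value, group): (5,X), (10,Y), (12,X), (13,X), (14,Y), (17,Y), (20,Y), (21,X)
ranks: 5->1, 10->2, 12->3, 13->4, 14->5, 17->6, 20->7, 21->8
Step 2: Rank sum for X: R1 = 1 + 3 + 4 + 8 = 16.
Step 3: U_X = R1 - n1(n1+1)/2 = 16 - 4*5/2 = 16 - 10 = 6.
       U_Y = n1*n2 - U_X = 16 - 6 = 10.
Step 4: No ties, so the exact null distribution of U (based on enumerating the C(8,4) = 70 equally likely rank assignments) gives the two-sided p-value.
Step 5: p-value = 0.685714; compare to alpha = 0.05. fail to reject H0.

U_X = 6, p = 0.685714, fail to reject H0 at alpha = 0.05.


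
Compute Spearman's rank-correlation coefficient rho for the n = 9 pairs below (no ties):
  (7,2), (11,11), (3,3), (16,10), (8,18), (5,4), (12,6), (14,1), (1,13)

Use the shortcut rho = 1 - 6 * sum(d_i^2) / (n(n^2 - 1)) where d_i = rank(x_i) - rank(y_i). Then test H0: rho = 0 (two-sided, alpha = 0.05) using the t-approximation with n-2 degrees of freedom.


Step 1: Rank x and y separately (midranks; no ties here).
rank(x): 7->4, 11->6, 3->2, 16->9, 8->5, 5->3, 12->7, 14->8, 1->1
rank(y): 2->2, 11->7, 3->3, 10->6, 18->9, 4->4, 6->5, 1->1, 13->8
Step 2: d_i = R_x(i) - R_y(i); compute d_i^2.
  (4-2)^2=4, (6-7)^2=1, (2-3)^2=1, (9-6)^2=9, (5-9)^2=16, (3-4)^2=1, (7-5)^2=4, (8-1)^2=49, (1-8)^2=49
sum(d^2) = 134.
Step 3: rho = 1 - 6*134 / (9*(9^2 - 1)) = 1 - 804/720 = -0.116667.
Step 4: Under H0, t = rho * sqrt((n-2)/(1-rho^2)) = -0.3108 ~ t(7).
Step 5: Two-sided p-value from the t-distribution with 7 df = 0.765008.
Step 6: alpha = 0.05. fail to reject H0.

rho = -0.1167, p = 0.765008, fail to reject H0 at alpha = 0.05.


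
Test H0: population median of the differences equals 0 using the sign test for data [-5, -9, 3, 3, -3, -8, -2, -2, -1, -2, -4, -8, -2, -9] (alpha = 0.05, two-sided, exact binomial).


Step 1: Discard zero differences. Original n = 14; n_eff = number of nonzero differences = 14.
Nonzero differences (with sign): -5, -9, +3, +3, -3, -8, -2, -2, -1, -2, -4, -8, -2, -9
Step 2: Count signs: positive = 2, negative = 12.
Step 3: Under H0: P(positive) = 0.5, so the number of positives S ~ Bin(14, 0.5).
Step 4: Two-sided exact p-value = sum of Bin(14,0.5) probabilities at or below the observed probability = 0.012939.
Step 5: alpha = 0.05. reject H0.

n_eff = 14, pos = 2, neg = 12, p = 0.012939, reject H0.


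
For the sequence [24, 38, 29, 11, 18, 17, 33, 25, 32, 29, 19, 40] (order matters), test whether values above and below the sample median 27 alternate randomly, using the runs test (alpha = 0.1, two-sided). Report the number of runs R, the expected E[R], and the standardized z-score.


Step 1: Compute median = 27; label A = above, B = below.
Labels in order: BAABBBABAABA  (n_A = 6, n_B = 6)
Step 2: Count runs R = 8.
Step 3: Under H0 (random ordering), E[R] = 2*n_A*n_B/(n_A+n_B) + 1 = 2*6*6/12 + 1 = 7.0000.
        Var[R] = 2*n_A*n_B*(2*n_A*n_B - n_A - n_B) / ((n_A+n_B)^2 * (n_A+n_B-1)) = 4320/1584 = 2.7273.
        SD[R] = 1.6514.
Step 4: Continuity-corrected z = (R - 0.5 - E[R]) / SD[R] = (8 - 0.5 - 7.0000) / 1.6514 = 0.3028.
Step 5: Two-sided p-value via normal approximation = 2*(1 - Phi(|z|)) = 0.762069.
Step 6: alpha = 0.1. fail to reject H0.

R = 8, z = 0.3028, p = 0.762069, fail to reject H0.


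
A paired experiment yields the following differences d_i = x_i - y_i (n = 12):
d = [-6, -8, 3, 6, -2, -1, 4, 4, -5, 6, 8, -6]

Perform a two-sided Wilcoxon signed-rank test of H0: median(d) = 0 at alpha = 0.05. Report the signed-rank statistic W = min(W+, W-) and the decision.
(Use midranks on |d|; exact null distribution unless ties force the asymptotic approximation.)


Step 1: Drop any zero differences (none here) and take |d_i|.
|d| = [6, 8, 3, 6, 2, 1, 4, 4, 5, 6, 8, 6]
Step 2: Midrank |d_i| (ties get averaged ranks).
ranks: |6|->8.5, |8|->11.5, |3|->3, |6|->8.5, |2|->2, |1|->1, |4|->4.5, |4|->4.5, |5|->6, |6|->8.5, |8|->11.5, |6|->8.5
Step 3: Attach original signs; sum ranks with positive sign and with negative sign.
W+ = 3 + 8.5 + 4.5 + 4.5 + 8.5 + 11.5 = 40.5
W- = 8.5 + 11.5 + 2 + 1 + 6 + 8.5 = 37.5
(Check: W+ + W- = 78 should equal n(n+1)/2 = 78.)
Step 4: Test statistic W = min(W+, W-) = 37.5.
Step 5: Ties in |d|, so use the tie-corrected normal approximation.
        E[W] = n(n+1)/4 = 12*13/4 = 39.
        Tie groups: |d|=4 (t=2), |d|=6 (t=4), |d|=8 (t=2); sum(t^3 - t) = 72.
        Var[W] = n(n+1)(2n+1)/24 - sum(t^3-t)/48 = 3900/24 - 72/48 = 161.
        z = (W - E[W]) / sqrt(Var[W]) = (37.5 - 39) / 12.6886 = -0.1182.
        Two-sided p = 2*Phi(z) = 0.905896.
Step 6: alpha = 0.05. fail to reject H0.

W+ = 40.5, W- = 37.5, W = min = 37.5, p = 0.905896, fail to reject H0.


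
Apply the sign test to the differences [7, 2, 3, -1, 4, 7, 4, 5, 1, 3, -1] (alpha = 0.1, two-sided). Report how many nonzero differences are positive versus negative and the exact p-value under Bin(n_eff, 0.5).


Step 1: Discard zero differences. Original n = 11; n_eff = number of nonzero differences = 11.
Nonzero differences (with sign): +7, +2, +3, -1, +4, +7, +4, +5, +1, +3, -1
Step 2: Count signs: positive = 9, negative = 2.
Step 3: Under H0: P(positive) = 0.5, so the number of positives S ~ Bin(11, 0.5).
Step 4: Two-sided exact p-value = sum of Bin(11,0.5) probabilities at or below the observed probability = 0.065430.
Step 5: alpha = 0.1. reject H0.

n_eff = 11, pos = 9, neg = 2, p = 0.065430, reject H0.


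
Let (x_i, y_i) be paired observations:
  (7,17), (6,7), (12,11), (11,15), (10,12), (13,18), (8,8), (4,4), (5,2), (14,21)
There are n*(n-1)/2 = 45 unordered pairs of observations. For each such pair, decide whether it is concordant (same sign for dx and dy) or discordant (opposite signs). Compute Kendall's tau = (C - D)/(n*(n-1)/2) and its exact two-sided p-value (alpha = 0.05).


Step 1: Enumerate the 45 unordered pairs (i,j) with i<j and classify each by sign(x_j-x_i) * sign(y_j-y_i).
  (1,2):dx=-1,dy=-10->C; (1,3):dx=+5,dy=-6->D; (1,4):dx=+4,dy=-2->D; (1,5):dx=+3,dy=-5->D
  (1,6):dx=+6,dy=+1->C; (1,7):dx=+1,dy=-9->D; (1,8):dx=-3,dy=-13->C; (1,9):dx=-2,dy=-15->C
  (1,10):dx=+7,dy=+4->C; (2,3):dx=+6,dy=+4->C; (2,4):dx=+5,dy=+8->C; (2,5):dx=+4,dy=+5->C
  (2,6):dx=+7,dy=+11->C; (2,7):dx=+2,dy=+1->C; (2,8):dx=-2,dy=-3->C; (2,9):dx=-1,dy=-5->C
  (2,10):dx=+8,dy=+14->C; (3,4):dx=-1,dy=+4->D; (3,5):dx=-2,dy=+1->D; (3,6):dx=+1,dy=+7->C
  (3,7):dx=-4,dy=-3->C; (3,8):dx=-8,dy=-7->C; (3,9):dx=-7,dy=-9->C; (3,10):dx=+2,dy=+10->C
  (4,5):dx=-1,dy=-3->C; (4,6):dx=+2,dy=+3->C; (4,7):dx=-3,dy=-7->C; (4,8):dx=-7,dy=-11->C
  (4,9):dx=-6,dy=-13->C; (4,10):dx=+3,dy=+6->C; (5,6):dx=+3,dy=+6->C; (5,7):dx=-2,dy=-4->C
  (5,8):dx=-6,dy=-8->C; (5,9):dx=-5,dy=-10->C; (5,10):dx=+4,dy=+9->C; (6,7):dx=-5,dy=-10->C
  (6,8):dx=-9,dy=-14->C; (6,9):dx=-8,dy=-16->C; (6,10):dx=+1,dy=+3->C; (7,8):dx=-4,dy=-4->C
  (7,9):dx=-3,dy=-6->C; (7,10):dx=+6,dy=+13->C; (8,9):dx=+1,dy=-2->D; (8,10):dx=+10,dy=+17->C
  (9,10):dx=+9,dy=+19->C
Step 2: C = 38, D = 7, total pairs = 45.
Step 3: tau = (C - D)/(n(n-1)/2) = (38 - 7)/45 = 0.688889.
Step 4: Exact two-sided p-value (enumerate n! = 3628800 permutations of y under H0): p = 0.004687.
Step 5: alpha = 0.05. reject H0.

tau_b = 0.6889 (C=38, D=7), p = 0.004687, reject H0.


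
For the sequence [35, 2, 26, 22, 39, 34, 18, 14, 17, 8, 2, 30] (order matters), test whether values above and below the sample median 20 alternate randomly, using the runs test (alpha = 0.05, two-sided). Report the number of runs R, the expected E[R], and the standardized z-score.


Step 1: Compute median = 20; label A = above, B = below.
Labels in order: ABAAAABBBBBA  (n_A = 6, n_B = 6)
Step 2: Count runs R = 5.
Step 3: Under H0 (random ordering), E[R] = 2*n_A*n_B/(n_A+n_B) + 1 = 2*6*6/12 + 1 = 7.0000.
        Var[R] = 2*n_A*n_B*(2*n_A*n_B - n_A - n_B) / ((n_A+n_B)^2 * (n_A+n_B-1)) = 4320/1584 = 2.7273.
        SD[R] = 1.6514.
Step 4: Continuity-corrected z = (R + 0.5 - E[R]) / SD[R] = (5 + 0.5 - 7.0000) / 1.6514 = -0.9083.
Step 5: Two-sided p-value via normal approximation = 2*(1 - Phi(|z|)) = 0.363722.
Step 6: alpha = 0.05. fail to reject H0.

R = 5, z = -0.9083, p = 0.363722, fail to reject H0.


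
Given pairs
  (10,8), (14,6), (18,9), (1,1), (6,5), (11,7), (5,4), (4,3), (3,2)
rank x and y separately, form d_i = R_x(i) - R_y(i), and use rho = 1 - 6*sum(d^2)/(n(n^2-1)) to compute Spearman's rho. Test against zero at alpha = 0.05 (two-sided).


Step 1: Rank x and y separately (midranks; no ties here).
rank(x): 10->6, 14->8, 18->9, 1->1, 6->5, 11->7, 5->4, 4->3, 3->2
rank(y): 8->8, 6->6, 9->9, 1->1, 5->5, 7->7, 4->4, 3->3, 2->2
Step 2: d_i = R_x(i) - R_y(i); compute d_i^2.
  (6-8)^2=4, (8-6)^2=4, (9-9)^2=0, (1-1)^2=0, (5-5)^2=0, (7-7)^2=0, (4-4)^2=0, (3-3)^2=0, (2-2)^2=0
sum(d^2) = 8.
Step 3: rho = 1 - 6*8 / (9*(9^2 - 1)) = 1 - 48/720 = 0.933333.
Step 4: Under H0, t = rho * sqrt((n-2)/(1-rho^2)) = 6.8783 ~ t(7).
Step 5: Two-sided p-value from the t-distribution with 7 df = 0.000236.
Step 6: alpha = 0.05. reject H0.

rho = 0.9333, p = 0.000236, reject H0 at alpha = 0.05.


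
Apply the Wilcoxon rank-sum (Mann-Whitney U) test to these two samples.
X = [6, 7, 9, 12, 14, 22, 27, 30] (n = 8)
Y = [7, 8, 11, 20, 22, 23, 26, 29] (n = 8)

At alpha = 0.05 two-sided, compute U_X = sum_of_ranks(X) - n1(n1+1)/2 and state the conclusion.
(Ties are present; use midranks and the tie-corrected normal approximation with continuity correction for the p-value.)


Step 1: Combine and sort all 16 observations; assign midranks.
sorted (value, group): (6,X), (7,X), (7,Y), (8,Y), (9,X), (11,Y), (12,X), (14,X), (20,Y), (22,X), (22,Y), (23,Y), (26,Y), (27,X), (29,Y), (30,X)
ranks: 6->1, 7->2.5, 7->2.5, 8->4, 9->5, 11->6, 12->7, 14->8, 20->9, 22->10.5, 22->10.5, 23->12, 26->13, 27->14, 29->15, 30->16
Step 2: Rank sum for X: R1 = 1 + 2.5 + 5 + 7 + 8 + 10.5 + 14 + 16 = 64.
Step 3: U_X = R1 - n1(n1+1)/2 = 64 - 8*9/2 = 64 - 36 = 28.
       U_Y = n1*n2 - U_X = 64 - 28 = 36.
Step 4: Ties are present, so use the tie-corrected normal approximation (with continuity correction) for the p-value.
Step 5: p-value = 0.712787; compare to alpha = 0.05. fail to reject H0.

U_X = 28, p = 0.712787, fail to reject H0 at alpha = 0.05.


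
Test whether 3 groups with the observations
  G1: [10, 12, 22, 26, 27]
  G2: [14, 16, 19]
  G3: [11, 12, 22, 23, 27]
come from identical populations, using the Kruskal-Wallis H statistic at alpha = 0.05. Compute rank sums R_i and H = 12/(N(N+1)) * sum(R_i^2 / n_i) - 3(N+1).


Step 1: Combine all N = 13 observations and assign midranks.
sorted (value, group, rank): (10,G1,1), (11,G3,2), (12,G1,3.5), (12,G3,3.5), (14,G2,5), (16,G2,6), (19,G2,7), (22,G1,8.5), (22,G3,8.5), (23,G3,10), (26,G1,11), (27,G1,12.5), (27,G3,12.5)
Step 2: Sum ranks within each group.
R_1 = 36.5 (n_1 = 5)
R_2 = 18 (n_2 = 3)
R_3 = 36.5 (n_3 = 5)
Step 3: H = 12/(N(N+1)) * sum(R_i^2/n_i) - 3(N+1)
     = 12/(13*14) * (36.5^2/5 + 18^2/3 + 36.5^2/5) - 3*14
     = 0.065934 * 640.9 - 42
     = 0.257143.
Step 4: Ties present; correction factor C = 1 - 18/(13^3 - 13) = 0.991758. Corrected H = 0.257143 / 0.991758 = 0.259280.
Step 5: Under H0, H ~ chi^2(2); p-value = 0.878412.
Step 6: alpha = 0.05. fail to reject H0.

H = 0.2593, df = 2, p = 0.878412, fail to reject H0.


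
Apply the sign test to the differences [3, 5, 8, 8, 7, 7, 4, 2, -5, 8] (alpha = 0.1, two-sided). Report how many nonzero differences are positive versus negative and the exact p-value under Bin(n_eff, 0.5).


Step 1: Discard zero differences. Original n = 10; n_eff = number of nonzero differences = 10.
Nonzero differences (with sign): +3, +5, +8, +8, +7, +7, +4, +2, -5, +8
Step 2: Count signs: positive = 9, negative = 1.
Step 3: Under H0: P(positive) = 0.5, so the number of positives S ~ Bin(10, 0.5).
Step 4: Two-sided exact p-value = sum of Bin(10,0.5) probabilities at or below the observed probability = 0.021484.
Step 5: alpha = 0.1. reject H0.

n_eff = 10, pos = 9, neg = 1, p = 0.021484, reject H0.


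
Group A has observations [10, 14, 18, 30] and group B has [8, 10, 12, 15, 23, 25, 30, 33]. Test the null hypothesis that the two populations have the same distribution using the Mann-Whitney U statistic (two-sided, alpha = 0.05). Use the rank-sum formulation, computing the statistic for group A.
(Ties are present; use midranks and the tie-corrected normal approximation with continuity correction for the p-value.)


Step 1: Combine and sort all 12 observations; assign midranks.
sorted (value, group): (8,Y), (10,X), (10,Y), (12,Y), (14,X), (15,Y), (18,X), (23,Y), (25,Y), (30,X), (30,Y), (33,Y)
ranks: 8->1, 10->2.5, 10->2.5, 12->4, 14->5, 15->6, 18->7, 23->8, 25->9, 30->10.5, 30->10.5, 33->12
Step 2: Rank sum for X: R1 = 2.5 + 5 + 7 + 10.5 = 25.
Step 3: U_X = R1 - n1(n1+1)/2 = 25 - 4*5/2 = 25 - 10 = 15.
       U_Y = n1*n2 - U_X = 32 - 15 = 17.
Step 4: Ties are present, so use the tie-corrected normal approximation (with continuity correction) for the p-value.
Step 5: p-value = 0.932087; compare to alpha = 0.05. fail to reject H0.

U_X = 15, p = 0.932087, fail to reject H0 at alpha = 0.05.


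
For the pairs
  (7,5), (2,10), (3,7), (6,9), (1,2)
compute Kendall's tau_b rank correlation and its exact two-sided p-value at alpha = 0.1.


Step 1: Enumerate the 10 unordered pairs (i,j) with i<j and classify each by sign(x_j-x_i) * sign(y_j-y_i).
  (1,2):dx=-5,dy=+5->D; (1,3):dx=-4,dy=+2->D; (1,4):dx=-1,dy=+4->D; (1,5):dx=-6,dy=-3->C
  (2,3):dx=+1,dy=-3->D; (2,4):dx=+4,dy=-1->D; (2,5):dx=-1,dy=-8->C; (3,4):dx=+3,dy=+2->C
  (3,5):dx=-2,dy=-5->C; (4,5):dx=-5,dy=-7->C
Step 2: C = 5, D = 5, total pairs = 10.
Step 3: tau = (C - D)/(n(n-1)/2) = (5 - 5)/10 = 0.000000.
Step 4: Exact two-sided p-value (enumerate n! = 120 permutations of y under H0): p = 1.000000.
Step 5: alpha = 0.1. fail to reject H0.

tau_b = 0.0000 (C=5, D=5), p = 1.000000, fail to reject H0.


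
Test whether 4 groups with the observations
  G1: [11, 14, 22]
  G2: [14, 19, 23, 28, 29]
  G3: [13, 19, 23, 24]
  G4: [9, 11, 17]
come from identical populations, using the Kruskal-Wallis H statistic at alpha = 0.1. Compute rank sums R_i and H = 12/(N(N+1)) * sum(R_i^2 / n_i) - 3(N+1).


Step 1: Combine all N = 15 observations and assign midranks.
sorted (value, group, rank): (9,G4,1), (11,G1,2.5), (11,G4,2.5), (13,G3,4), (14,G1,5.5), (14,G2,5.5), (17,G4,7), (19,G2,8.5), (19,G3,8.5), (22,G1,10), (23,G2,11.5), (23,G3,11.5), (24,G3,13), (28,G2,14), (29,G2,15)
Step 2: Sum ranks within each group.
R_1 = 18 (n_1 = 3)
R_2 = 54.5 (n_2 = 5)
R_3 = 37 (n_3 = 4)
R_4 = 10.5 (n_4 = 3)
Step 3: H = 12/(N(N+1)) * sum(R_i^2/n_i) - 3(N+1)
     = 12/(15*16) * (18^2/3 + 54.5^2/5 + 37^2/4 + 10.5^2/3) - 3*16
     = 0.050000 * 1081.05 - 48
     = 6.052500.
Step 4: Ties present; correction factor C = 1 - 24/(15^3 - 15) = 0.992857. Corrected H = 6.052500 / 0.992857 = 6.096043.
Step 5: Under H0, H ~ chi^2(3); p-value = 0.107030.
Step 6: alpha = 0.1. fail to reject H0.

H = 6.0960, df = 3, p = 0.107030, fail to reject H0.


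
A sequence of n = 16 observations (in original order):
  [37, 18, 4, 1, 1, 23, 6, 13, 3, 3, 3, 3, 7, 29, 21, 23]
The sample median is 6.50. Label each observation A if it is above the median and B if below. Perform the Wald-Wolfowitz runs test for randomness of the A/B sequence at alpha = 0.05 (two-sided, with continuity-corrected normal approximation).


Step 1: Compute median = 6.50; label A = above, B = below.
Labels in order: AABBBABABBBBAAAA  (n_A = 8, n_B = 8)
Step 2: Count runs R = 7.
Step 3: Under H0 (random ordering), E[R] = 2*n_A*n_B/(n_A+n_B) + 1 = 2*8*8/16 + 1 = 9.0000.
        Var[R] = 2*n_A*n_B*(2*n_A*n_B - n_A - n_B) / ((n_A+n_B)^2 * (n_A+n_B-1)) = 14336/3840 = 3.7333.
        SD[R] = 1.9322.
Step 4: Continuity-corrected z = (R + 0.5 - E[R]) / SD[R] = (7 + 0.5 - 9.0000) / 1.9322 = -0.7763.
Step 5: Two-sided p-value via normal approximation = 2*(1 - Phi(|z|)) = 0.437558.
Step 6: alpha = 0.05. fail to reject H0.

R = 7, z = -0.7763, p = 0.437558, fail to reject H0.


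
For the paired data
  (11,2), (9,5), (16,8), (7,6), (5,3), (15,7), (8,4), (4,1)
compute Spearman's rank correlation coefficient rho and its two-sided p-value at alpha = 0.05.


Step 1: Rank x and y separately (midranks; no ties here).
rank(x): 11->6, 9->5, 16->8, 7->3, 5->2, 15->7, 8->4, 4->1
rank(y): 2->2, 5->5, 8->8, 6->6, 3->3, 7->7, 4->4, 1->1
Step 2: d_i = R_x(i) - R_y(i); compute d_i^2.
  (6-2)^2=16, (5-5)^2=0, (8-8)^2=0, (3-6)^2=9, (2-3)^2=1, (7-7)^2=0, (4-4)^2=0, (1-1)^2=0
sum(d^2) = 26.
Step 3: rho = 1 - 6*26 / (8*(8^2 - 1)) = 1 - 156/504 = 0.690476.
Step 4: Under H0, t = rho * sqrt((n-2)/(1-rho^2)) = 2.3382 ~ t(6).
Step 5: Two-sided p-value from the t-distribution with 6 df = 0.057990.
Step 6: alpha = 0.05. fail to reject H0.

rho = 0.6905, p = 0.057990, fail to reject H0 at alpha = 0.05.


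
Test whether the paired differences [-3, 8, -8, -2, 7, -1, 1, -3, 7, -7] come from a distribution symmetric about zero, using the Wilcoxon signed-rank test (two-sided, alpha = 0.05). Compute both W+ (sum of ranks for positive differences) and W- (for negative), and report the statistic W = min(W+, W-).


Step 1: Drop any zero differences (none here) and take |d_i|.
|d| = [3, 8, 8, 2, 7, 1, 1, 3, 7, 7]
Step 2: Midrank |d_i| (ties get averaged ranks).
ranks: |3|->4.5, |8|->9.5, |8|->9.5, |2|->3, |7|->7, |1|->1.5, |1|->1.5, |3|->4.5, |7|->7, |7|->7
Step 3: Attach original signs; sum ranks with positive sign and with negative sign.
W+ = 9.5 + 7 + 1.5 + 7 = 25
W- = 4.5 + 9.5 + 3 + 1.5 + 4.5 + 7 = 30
(Check: W+ + W- = 55 should equal n(n+1)/2 = 55.)
Step 4: Test statistic W = min(W+, W-) = 25.
Step 5: Ties in |d|, so use the tie-corrected normal approximation.
        E[W] = n(n+1)/4 = 10*11/4 = 27.5.
        Tie groups: |d|=1 (t=2), |d|=3 (t=2), |d|=7 (t=3), |d|=8 (t=2); sum(t^3 - t) = 42.
        Var[W] = n(n+1)(2n+1)/24 - sum(t^3-t)/48 = 2310/24 - 42/48 = 95.375.
        z = (W - E[W]) / sqrt(Var[W]) = (25 - 27.5) / 9.7660 = -0.2560.
        Two-sided p = 2*Phi(z) = 0.797959.
Step 6: alpha = 0.05. fail to reject H0.

W+ = 25, W- = 30, W = min = 25, p = 0.797959, fail to reject H0.


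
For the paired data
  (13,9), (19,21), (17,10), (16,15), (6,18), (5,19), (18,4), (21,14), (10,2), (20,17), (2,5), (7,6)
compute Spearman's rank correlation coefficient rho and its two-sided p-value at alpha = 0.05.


Step 1: Rank x and y separately (midranks; no ties here).
rank(x): 13->6, 19->10, 17->8, 16->7, 6->3, 5->2, 18->9, 21->12, 10->5, 20->11, 2->1, 7->4
rank(y): 9->5, 21->12, 10->6, 15->8, 18->10, 19->11, 4->2, 14->7, 2->1, 17->9, 5->3, 6->4
Step 2: d_i = R_x(i) - R_y(i); compute d_i^2.
  (6-5)^2=1, (10-12)^2=4, (8-6)^2=4, (7-8)^2=1, (3-10)^2=49, (2-11)^2=81, (9-2)^2=49, (12-7)^2=25, (5-1)^2=16, (11-9)^2=4, (1-3)^2=4, (4-4)^2=0
sum(d^2) = 238.
Step 3: rho = 1 - 6*238 / (12*(12^2 - 1)) = 1 - 1428/1716 = 0.167832.
Step 4: Under H0, t = rho * sqrt((n-2)/(1-rho^2)) = 0.5384 ~ t(10).
Step 5: Two-sided p-value from the t-distribution with 10 df = 0.602099.
Step 6: alpha = 0.05. fail to reject H0.

rho = 0.1678, p = 0.602099, fail to reject H0 at alpha = 0.05.


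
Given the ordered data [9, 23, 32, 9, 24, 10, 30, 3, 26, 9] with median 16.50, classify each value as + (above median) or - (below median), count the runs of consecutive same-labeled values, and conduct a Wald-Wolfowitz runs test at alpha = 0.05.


Step 1: Compute median = 16.50; label A = above, B = below.
Labels in order: BAABABABAB  (n_A = 5, n_B = 5)
Step 2: Count runs R = 9.
Step 3: Under H0 (random ordering), E[R] = 2*n_A*n_B/(n_A+n_B) + 1 = 2*5*5/10 + 1 = 6.0000.
        Var[R] = 2*n_A*n_B*(2*n_A*n_B - n_A - n_B) / ((n_A+n_B)^2 * (n_A+n_B-1)) = 2000/900 = 2.2222.
        SD[R] = 1.4907.
Step 4: Continuity-corrected z = (R - 0.5 - E[R]) / SD[R] = (9 - 0.5 - 6.0000) / 1.4907 = 1.6771.
Step 5: Two-sided p-value via normal approximation = 2*(1 - Phi(|z|)) = 0.093533.
Step 6: alpha = 0.05. fail to reject H0.

R = 9, z = 1.6771, p = 0.093533, fail to reject H0.


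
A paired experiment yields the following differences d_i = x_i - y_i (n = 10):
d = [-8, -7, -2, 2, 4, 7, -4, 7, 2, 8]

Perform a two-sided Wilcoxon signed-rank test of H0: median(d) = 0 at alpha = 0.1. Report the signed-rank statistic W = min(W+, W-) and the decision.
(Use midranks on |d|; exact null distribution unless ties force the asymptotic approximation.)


Step 1: Drop any zero differences (none here) and take |d_i|.
|d| = [8, 7, 2, 2, 4, 7, 4, 7, 2, 8]
Step 2: Midrank |d_i| (ties get averaged ranks).
ranks: |8|->9.5, |7|->7, |2|->2, |2|->2, |4|->4.5, |7|->7, |4|->4.5, |7|->7, |2|->2, |8|->9.5
Step 3: Attach original signs; sum ranks with positive sign and with negative sign.
W+ = 2 + 4.5 + 7 + 7 + 2 + 9.5 = 32
W- = 9.5 + 7 + 2 + 4.5 = 23
(Check: W+ + W- = 55 should equal n(n+1)/2 = 55.)
Step 4: Test statistic W = min(W+, W-) = 23.
Step 5: Ties in |d|, so use the tie-corrected normal approximation.
        E[W] = n(n+1)/4 = 10*11/4 = 27.5.
        Tie groups: |d|=2 (t=3), |d|=4 (t=2), |d|=7 (t=3), |d|=8 (t=2); sum(t^3 - t) = 60.
        Var[W] = n(n+1)(2n+1)/24 - sum(t^3-t)/48 = 2310/24 - 60/48 = 95.
        z = (W - E[W]) / sqrt(Var[W]) = (23 - 27.5) / 9.7468 = -0.4617.
        Two-sided p = 2*Phi(z) = 0.644303.
Step 6: alpha = 0.1. fail to reject H0.

W+ = 32, W- = 23, W = min = 23, p = 0.644303, fail to reject H0.


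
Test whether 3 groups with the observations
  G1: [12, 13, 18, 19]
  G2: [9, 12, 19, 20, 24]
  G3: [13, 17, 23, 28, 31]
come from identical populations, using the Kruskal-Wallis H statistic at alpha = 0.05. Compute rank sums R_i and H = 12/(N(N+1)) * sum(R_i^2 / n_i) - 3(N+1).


Step 1: Combine all N = 14 observations and assign midranks.
sorted (value, group, rank): (9,G2,1), (12,G1,2.5), (12,G2,2.5), (13,G1,4.5), (13,G3,4.5), (17,G3,6), (18,G1,7), (19,G1,8.5), (19,G2,8.5), (20,G2,10), (23,G3,11), (24,G2,12), (28,G3,13), (31,G3,14)
Step 2: Sum ranks within each group.
R_1 = 22.5 (n_1 = 4)
R_2 = 34 (n_2 = 5)
R_3 = 48.5 (n_3 = 5)
Step 3: H = 12/(N(N+1)) * sum(R_i^2/n_i) - 3(N+1)
     = 12/(14*15) * (22.5^2/4 + 34^2/5 + 48.5^2/5) - 3*15
     = 0.057143 * 828.212 - 45
     = 2.326429.
Step 4: Ties present; correction factor C = 1 - 18/(14^3 - 14) = 0.993407. Corrected H = 2.326429 / 0.993407 = 2.341869.
Step 5: Under H0, H ~ chi^2(2); p-value = 0.310077.
Step 6: alpha = 0.05. fail to reject H0.

H = 2.3419, df = 2, p = 0.310077, fail to reject H0.


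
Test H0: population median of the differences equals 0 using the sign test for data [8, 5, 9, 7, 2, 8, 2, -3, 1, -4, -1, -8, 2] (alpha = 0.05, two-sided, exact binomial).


Step 1: Discard zero differences. Original n = 13; n_eff = number of nonzero differences = 13.
Nonzero differences (with sign): +8, +5, +9, +7, +2, +8, +2, -3, +1, -4, -1, -8, +2
Step 2: Count signs: positive = 9, negative = 4.
Step 3: Under H0: P(positive) = 0.5, so the number of positives S ~ Bin(13, 0.5).
Step 4: Two-sided exact p-value = sum of Bin(13,0.5) probabilities at or below the observed probability = 0.266846.
Step 5: alpha = 0.05. fail to reject H0.

n_eff = 13, pos = 9, neg = 4, p = 0.266846, fail to reject H0.


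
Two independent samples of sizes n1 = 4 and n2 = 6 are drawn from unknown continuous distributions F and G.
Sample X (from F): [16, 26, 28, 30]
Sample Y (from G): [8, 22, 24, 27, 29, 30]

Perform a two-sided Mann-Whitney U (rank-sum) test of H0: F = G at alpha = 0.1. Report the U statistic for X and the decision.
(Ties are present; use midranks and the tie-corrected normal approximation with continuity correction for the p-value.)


Step 1: Combine and sort all 10 observations; assign midranks.
sorted (value, group): (8,Y), (16,X), (22,Y), (24,Y), (26,X), (27,Y), (28,X), (29,Y), (30,X), (30,Y)
ranks: 8->1, 16->2, 22->3, 24->4, 26->5, 27->6, 28->7, 29->8, 30->9.5, 30->9.5
Step 2: Rank sum for X: R1 = 2 + 5 + 7 + 9.5 = 23.5.
Step 3: U_X = R1 - n1(n1+1)/2 = 23.5 - 4*5/2 = 23.5 - 10 = 13.5.
       U_Y = n1*n2 - U_X = 24 - 13.5 = 10.5.
Step 4: Ties are present, so use the tie-corrected normal approximation (with continuity correction) for the p-value.
Step 5: p-value = 0.830664; compare to alpha = 0.1. fail to reject H0.

U_X = 13.5, p = 0.830664, fail to reject H0 at alpha = 0.1.


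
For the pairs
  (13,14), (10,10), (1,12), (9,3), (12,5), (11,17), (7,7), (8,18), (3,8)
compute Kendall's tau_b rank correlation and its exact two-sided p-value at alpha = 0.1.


Step 1: Enumerate the 36 unordered pairs (i,j) with i<j and classify each by sign(x_j-x_i) * sign(y_j-y_i).
  (1,2):dx=-3,dy=-4->C; (1,3):dx=-12,dy=-2->C; (1,4):dx=-4,dy=-11->C; (1,5):dx=-1,dy=-9->C
  (1,6):dx=-2,dy=+3->D; (1,7):dx=-6,dy=-7->C; (1,8):dx=-5,dy=+4->D; (1,9):dx=-10,dy=-6->C
  (2,3):dx=-9,dy=+2->D; (2,4):dx=-1,dy=-7->C; (2,5):dx=+2,dy=-5->D; (2,6):dx=+1,dy=+7->C
  (2,7):dx=-3,dy=-3->C; (2,8):dx=-2,dy=+8->D; (2,9):dx=-7,dy=-2->C; (3,4):dx=+8,dy=-9->D
  (3,5):dx=+11,dy=-7->D; (3,6):dx=+10,dy=+5->C; (3,7):dx=+6,dy=-5->D; (3,8):dx=+7,dy=+6->C
  (3,9):dx=+2,dy=-4->D; (4,5):dx=+3,dy=+2->C; (4,6):dx=+2,dy=+14->C; (4,7):dx=-2,dy=+4->D
  (4,8):dx=-1,dy=+15->D; (4,9):dx=-6,dy=+5->D; (5,6):dx=-1,dy=+12->D; (5,7):dx=-5,dy=+2->D
  (5,8):dx=-4,dy=+13->D; (5,9):dx=-9,dy=+3->D; (6,7):dx=-4,dy=-10->C; (6,8):dx=-3,dy=+1->D
  (6,9):dx=-8,dy=-9->C; (7,8):dx=+1,dy=+11->C; (7,9):dx=-4,dy=+1->D; (8,9):dx=-5,dy=-10->C
Step 2: C = 18, D = 18, total pairs = 36.
Step 3: tau = (C - D)/(n(n-1)/2) = (18 - 18)/36 = 0.000000.
Step 4: Exact two-sided p-value (enumerate n! = 362880 permutations of y under H0): p = 1.000000.
Step 5: alpha = 0.1. fail to reject H0.

tau_b = 0.0000 (C=18, D=18), p = 1.000000, fail to reject H0.


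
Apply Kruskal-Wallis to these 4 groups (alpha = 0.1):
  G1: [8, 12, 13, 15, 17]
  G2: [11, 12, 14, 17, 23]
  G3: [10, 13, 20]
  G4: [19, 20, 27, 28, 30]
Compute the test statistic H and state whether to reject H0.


Step 1: Combine all N = 18 observations and assign midranks.
sorted (value, group, rank): (8,G1,1), (10,G3,2), (11,G2,3), (12,G1,4.5), (12,G2,4.5), (13,G1,6.5), (13,G3,6.5), (14,G2,8), (15,G1,9), (17,G1,10.5), (17,G2,10.5), (19,G4,12), (20,G3,13.5), (20,G4,13.5), (23,G2,15), (27,G4,16), (28,G4,17), (30,G4,18)
Step 2: Sum ranks within each group.
R_1 = 31.5 (n_1 = 5)
R_2 = 41 (n_2 = 5)
R_3 = 22 (n_3 = 3)
R_4 = 76.5 (n_4 = 5)
Step 3: H = 12/(N(N+1)) * sum(R_i^2/n_i) - 3(N+1)
     = 12/(18*19) * (31.5^2/5 + 41^2/5 + 22^2/3 + 76.5^2/5) - 3*19
     = 0.035088 * 1866.43 - 57
     = 8.488889.
Step 4: Ties present; correction factor C = 1 - 24/(18^3 - 18) = 0.995872. Corrected H = 8.488889 / 0.995872 = 8.524076.
Step 5: Under H0, H ~ chi^2(3); p-value = 0.036336.
Step 6: alpha = 0.1. reject H0.

H = 8.5241, df = 3, p = 0.036336, reject H0.


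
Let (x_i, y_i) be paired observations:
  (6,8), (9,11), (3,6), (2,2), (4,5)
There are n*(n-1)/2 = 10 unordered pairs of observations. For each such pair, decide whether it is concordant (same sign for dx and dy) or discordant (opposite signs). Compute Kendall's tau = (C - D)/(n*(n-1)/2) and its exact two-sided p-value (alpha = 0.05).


Step 1: Enumerate the 10 unordered pairs (i,j) with i<j and classify each by sign(x_j-x_i) * sign(y_j-y_i).
  (1,2):dx=+3,dy=+3->C; (1,3):dx=-3,dy=-2->C; (1,4):dx=-4,dy=-6->C; (1,5):dx=-2,dy=-3->C
  (2,3):dx=-6,dy=-5->C; (2,4):dx=-7,dy=-9->C; (2,5):dx=-5,dy=-6->C; (3,4):dx=-1,dy=-4->C
  (3,5):dx=+1,dy=-1->D; (4,5):dx=+2,dy=+3->C
Step 2: C = 9, D = 1, total pairs = 10.
Step 3: tau = (C - D)/(n(n-1)/2) = (9 - 1)/10 = 0.800000.
Step 4: Exact two-sided p-value (enumerate n! = 120 permutations of y under H0): p = 0.083333.
Step 5: alpha = 0.05. fail to reject H0.

tau_b = 0.8000 (C=9, D=1), p = 0.083333, fail to reject H0.


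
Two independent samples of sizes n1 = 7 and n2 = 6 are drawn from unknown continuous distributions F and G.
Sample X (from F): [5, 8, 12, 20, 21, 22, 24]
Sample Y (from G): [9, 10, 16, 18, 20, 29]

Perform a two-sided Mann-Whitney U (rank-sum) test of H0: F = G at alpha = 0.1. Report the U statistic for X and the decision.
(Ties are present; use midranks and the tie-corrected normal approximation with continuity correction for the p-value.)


Step 1: Combine and sort all 13 observations; assign midranks.
sorted (value, group): (5,X), (8,X), (9,Y), (10,Y), (12,X), (16,Y), (18,Y), (20,X), (20,Y), (21,X), (22,X), (24,X), (29,Y)
ranks: 5->1, 8->2, 9->3, 10->4, 12->5, 16->6, 18->7, 20->8.5, 20->8.5, 21->10, 22->11, 24->12, 29->13
Step 2: Rank sum for X: R1 = 1 + 2 + 5 + 8.5 + 10 + 11 + 12 = 49.5.
Step 3: U_X = R1 - n1(n1+1)/2 = 49.5 - 7*8/2 = 49.5 - 28 = 21.5.
       U_Y = n1*n2 - U_X = 42 - 21.5 = 20.5.
Step 4: Ties are present, so use the tie-corrected normal approximation (with continuity correction) for the p-value.
Step 5: p-value = 1.000000; compare to alpha = 0.1. fail to reject H0.

U_X = 21.5, p = 1.000000, fail to reject H0 at alpha = 0.1.


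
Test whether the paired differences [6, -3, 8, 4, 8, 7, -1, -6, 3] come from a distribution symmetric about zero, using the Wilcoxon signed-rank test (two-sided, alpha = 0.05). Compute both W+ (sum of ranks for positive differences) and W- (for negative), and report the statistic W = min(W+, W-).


Step 1: Drop any zero differences (none here) and take |d_i|.
|d| = [6, 3, 8, 4, 8, 7, 1, 6, 3]
Step 2: Midrank |d_i| (ties get averaged ranks).
ranks: |6|->5.5, |3|->2.5, |8|->8.5, |4|->4, |8|->8.5, |7|->7, |1|->1, |6|->5.5, |3|->2.5
Step 3: Attach original signs; sum ranks with positive sign and with negative sign.
W+ = 5.5 + 8.5 + 4 + 8.5 + 7 + 2.5 = 36
W- = 2.5 + 1 + 5.5 = 9
(Check: W+ + W- = 45 should equal n(n+1)/2 = 45.)
Step 4: Test statistic W = min(W+, W-) = 9.
Step 5: Ties in |d|, so use the tie-corrected normal approximation.
        E[W] = n(n+1)/4 = 9*10/4 = 22.5.
        Tie groups: |d|=3 (t=2), |d|=6 (t=2), |d|=8 (t=2); sum(t^3 - t) = 18.
        Var[W] = n(n+1)(2n+1)/24 - sum(t^3-t)/48 = 1710/24 - 18/48 = 70.875.
        z = (W - E[W]) / sqrt(Var[W]) = (9 - 22.5) / 8.4187 = -1.6036.
        Two-sided p = 2*Phi(z) = 0.108809.
Step 6: alpha = 0.05. fail to reject H0.

W+ = 36, W- = 9, W = min = 9, p = 0.108809, fail to reject H0.
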